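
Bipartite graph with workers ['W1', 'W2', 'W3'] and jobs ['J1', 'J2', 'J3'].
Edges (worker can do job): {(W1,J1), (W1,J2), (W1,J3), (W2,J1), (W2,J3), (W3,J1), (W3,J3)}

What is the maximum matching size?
Maximum matching size = 3

Maximum matching: {(W1,J2), (W2,J3), (W3,J1)}
Size: 3

This assigns 3 workers to 3 distinct jobs.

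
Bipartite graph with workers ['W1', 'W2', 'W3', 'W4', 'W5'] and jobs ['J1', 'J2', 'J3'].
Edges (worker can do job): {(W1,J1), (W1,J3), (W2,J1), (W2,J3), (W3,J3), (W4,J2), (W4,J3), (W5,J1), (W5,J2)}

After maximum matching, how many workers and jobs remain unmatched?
Unmatched: 2 workers, 0 jobs

Maximum matching size: 3
Workers: 5 total, 3 matched, 2 unmatched
Jobs: 3 total, 3 matched, 0 unmatched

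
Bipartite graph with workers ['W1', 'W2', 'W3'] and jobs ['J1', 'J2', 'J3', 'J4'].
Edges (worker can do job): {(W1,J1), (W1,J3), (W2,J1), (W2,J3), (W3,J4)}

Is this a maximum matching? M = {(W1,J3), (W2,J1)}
No, size 2 is not maximum

Proposed matching has size 2.
Maximum matching size for this graph: 3.

This is NOT maximum - can be improved to size 3.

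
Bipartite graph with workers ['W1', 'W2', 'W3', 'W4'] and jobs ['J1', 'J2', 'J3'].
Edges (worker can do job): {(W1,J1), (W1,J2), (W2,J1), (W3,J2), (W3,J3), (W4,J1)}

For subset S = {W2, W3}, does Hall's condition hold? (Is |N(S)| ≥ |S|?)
Yes: |N(S)| = 3, |S| = 2

Subset S = {W2, W3}
Neighbors N(S) = {J1, J2, J3}

|N(S)| = 3, |S| = 2
Hall's condition: |N(S)| ≥ |S| is satisfied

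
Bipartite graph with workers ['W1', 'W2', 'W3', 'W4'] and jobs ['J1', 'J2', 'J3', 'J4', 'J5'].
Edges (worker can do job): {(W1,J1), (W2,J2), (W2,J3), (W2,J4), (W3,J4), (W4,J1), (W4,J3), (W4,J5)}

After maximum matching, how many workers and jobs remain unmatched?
Unmatched: 0 workers, 1 jobs

Maximum matching size: 4
Workers: 4 total, 4 matched, 0 unmatched
Jobs: 5 total, 4 matched, 1 unmatched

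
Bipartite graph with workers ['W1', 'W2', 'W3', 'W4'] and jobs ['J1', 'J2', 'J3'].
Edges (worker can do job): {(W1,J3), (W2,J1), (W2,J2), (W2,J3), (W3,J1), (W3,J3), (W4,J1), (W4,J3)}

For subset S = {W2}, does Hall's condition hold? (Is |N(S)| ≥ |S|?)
Yes: |N(S)| = 3, |S| = 1

Subset S = {W2}
Neighbors N(S) = {J1, J2, J3}

|N(S)| = 3, |S| = 1
Hall's condition: |N(S)| ≥ |S| is satisfied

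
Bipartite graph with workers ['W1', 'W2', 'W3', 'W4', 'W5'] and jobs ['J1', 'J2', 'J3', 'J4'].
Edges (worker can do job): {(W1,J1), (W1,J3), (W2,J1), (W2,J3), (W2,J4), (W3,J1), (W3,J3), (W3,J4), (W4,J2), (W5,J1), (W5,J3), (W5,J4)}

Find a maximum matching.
Matching: {(W1,J1), (W3,J4), (W4,J2), (W5,J3)}

Maximum matching (size 4):
  W1 → J1
  W3 → J4
  W4 → J2
  W5 → J3

Each worker is assigned to at most one job, and each job to at most one worker.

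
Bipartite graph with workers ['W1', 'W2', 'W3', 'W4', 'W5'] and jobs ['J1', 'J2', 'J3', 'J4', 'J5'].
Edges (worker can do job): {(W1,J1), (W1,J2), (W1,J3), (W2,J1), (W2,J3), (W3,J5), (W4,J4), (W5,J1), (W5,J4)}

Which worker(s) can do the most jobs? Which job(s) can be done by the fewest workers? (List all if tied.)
Most versatile: W1 (3 jobs); Least covered: J2, J5 (1 workers)

Worker degrees (jobs they can do): W1:3, W2:2, W3:1, W4:1, W5:2
Job degrees (workers who can do it): J1:3, J2:1, J3:2, J4:2, J5:1

Maximum worker degree is 3, achieved by: W1
Minimum job degree is 1, achieved by: J2, J5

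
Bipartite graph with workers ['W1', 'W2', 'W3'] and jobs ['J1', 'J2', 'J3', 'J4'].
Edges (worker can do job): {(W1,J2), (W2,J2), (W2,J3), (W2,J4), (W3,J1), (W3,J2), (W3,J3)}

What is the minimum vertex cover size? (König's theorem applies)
Minimum vertex cover size = 3

By König's theorem: in bipartite graphs,
min vertex cover = max matching = 3

Maximum matching has size 3, so minimum vertex cover also has size 3.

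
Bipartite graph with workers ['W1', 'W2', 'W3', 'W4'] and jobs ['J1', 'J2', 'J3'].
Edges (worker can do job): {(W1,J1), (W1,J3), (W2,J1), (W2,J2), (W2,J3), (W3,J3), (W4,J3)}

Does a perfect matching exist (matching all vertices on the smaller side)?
Yes, perfect matching exists (size 3)

Perfect matching: {(W1,J1), (W2,J2), (W4,J3)}
All 3 vertices on the smaller side are matched.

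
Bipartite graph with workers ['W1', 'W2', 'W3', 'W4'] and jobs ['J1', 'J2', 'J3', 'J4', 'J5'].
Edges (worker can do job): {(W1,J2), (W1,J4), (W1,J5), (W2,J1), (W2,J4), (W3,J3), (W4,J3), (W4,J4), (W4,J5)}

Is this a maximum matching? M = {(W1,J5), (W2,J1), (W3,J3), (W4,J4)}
Yes, size 4 is maximum

Proposed matching has size 4.
Maximum matching size for this graph: 4.

This is a maximum matching.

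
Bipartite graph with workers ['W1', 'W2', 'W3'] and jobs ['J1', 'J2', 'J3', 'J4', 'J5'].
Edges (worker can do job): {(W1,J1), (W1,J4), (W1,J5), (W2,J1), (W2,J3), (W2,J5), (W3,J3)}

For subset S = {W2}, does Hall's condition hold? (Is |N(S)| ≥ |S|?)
Yes: |N(S)| = 3, |S| = 1

Subset S = {W2}
Neighbors N(S) = {J1, J3, J5}

|N(S)| = 3, |S| = 1
Hall's condition: |N(S)| ≥ |S| is satisfied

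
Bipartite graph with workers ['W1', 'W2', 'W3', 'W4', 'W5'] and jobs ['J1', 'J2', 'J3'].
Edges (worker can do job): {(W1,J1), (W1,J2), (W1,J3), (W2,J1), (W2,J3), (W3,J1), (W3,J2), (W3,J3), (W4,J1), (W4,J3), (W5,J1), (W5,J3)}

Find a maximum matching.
Matching: {(W1,J2), (W3,J3), (W5,J1)}

Maximum matching (size 3):
  W1 → J2
  W3 → J3
  W5 → J1

Each worker is assigned to at most one job, and each job to at most one worker.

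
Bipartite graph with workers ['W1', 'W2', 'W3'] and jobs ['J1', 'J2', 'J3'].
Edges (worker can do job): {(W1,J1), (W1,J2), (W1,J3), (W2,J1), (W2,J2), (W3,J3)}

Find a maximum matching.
Matching: {(W1,J2), (W2,J1), (W3,J3)}

Maximum matching (size 3):
  W1 → J2
  W2 → J1
  W3 → J3

Each worker is assigned to at most one job, and each job to at most one worker.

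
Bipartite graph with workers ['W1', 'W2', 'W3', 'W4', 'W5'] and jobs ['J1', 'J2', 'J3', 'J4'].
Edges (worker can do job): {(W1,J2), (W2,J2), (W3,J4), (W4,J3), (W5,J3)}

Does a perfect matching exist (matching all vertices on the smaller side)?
No, maximum matching has size 3 < 4

Maximum matching has size 3, need 4 for perfect matching.
Unmatched workers: ['W4', 'W2']
Unmatched jobs: ['J1']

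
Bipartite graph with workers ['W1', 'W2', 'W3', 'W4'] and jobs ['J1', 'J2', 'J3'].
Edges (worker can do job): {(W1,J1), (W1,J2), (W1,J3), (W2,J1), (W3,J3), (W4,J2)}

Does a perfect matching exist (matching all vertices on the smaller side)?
Yes, perfect matching exists (size 3)

Perfect matching: {(W1,J1), (W3,J3), (W4,J2)}
All 3 vertices on the smaller side are matched.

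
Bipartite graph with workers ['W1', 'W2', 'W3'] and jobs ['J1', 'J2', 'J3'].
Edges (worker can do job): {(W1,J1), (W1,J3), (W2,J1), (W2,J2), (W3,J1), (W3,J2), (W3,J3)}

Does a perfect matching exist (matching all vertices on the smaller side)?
Yes, perfect matching exists (size 3)

Perfect matching: {(W1,J3), (W2,J1), (W3,J2)}
All 3 vertices on the smaller side are matched.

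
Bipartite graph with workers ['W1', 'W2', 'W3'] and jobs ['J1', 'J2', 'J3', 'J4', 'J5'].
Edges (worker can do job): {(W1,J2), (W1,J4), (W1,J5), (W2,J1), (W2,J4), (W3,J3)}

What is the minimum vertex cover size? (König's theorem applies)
Minimum vertex cover size = 3

By König's theorem: in bipartite graphs,
min vertex cover = max matching = 3

Maximum matching has size 3, so minimum vertex cover also has size 3.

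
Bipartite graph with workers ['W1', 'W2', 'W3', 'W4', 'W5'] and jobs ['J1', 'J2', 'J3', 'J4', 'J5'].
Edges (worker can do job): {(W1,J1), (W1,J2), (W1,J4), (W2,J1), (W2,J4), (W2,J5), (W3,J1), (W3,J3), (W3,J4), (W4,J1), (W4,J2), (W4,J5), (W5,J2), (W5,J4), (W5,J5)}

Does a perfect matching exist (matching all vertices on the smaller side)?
Yes, perfect matching exists (size 5)

Perfect matching: {(W1,J4), (W2,J5), (W3,J3), (W4,J1), (W5,J2)}
All 5 vertices on the smaller side are matched.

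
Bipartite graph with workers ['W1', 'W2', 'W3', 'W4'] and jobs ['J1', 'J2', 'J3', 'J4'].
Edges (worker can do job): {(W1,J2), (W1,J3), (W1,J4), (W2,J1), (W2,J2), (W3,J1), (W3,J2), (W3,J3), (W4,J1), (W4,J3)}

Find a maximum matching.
Matching: {(W1,J4), (W2,J2), (W3,J1), (W4,J3)}

Maximum matching (size 4):
  W1 → J4
  W2 → J2
  W3 → J1
  W4 → J3

Each worker is assigned to at most one job, and each job to at most one worker.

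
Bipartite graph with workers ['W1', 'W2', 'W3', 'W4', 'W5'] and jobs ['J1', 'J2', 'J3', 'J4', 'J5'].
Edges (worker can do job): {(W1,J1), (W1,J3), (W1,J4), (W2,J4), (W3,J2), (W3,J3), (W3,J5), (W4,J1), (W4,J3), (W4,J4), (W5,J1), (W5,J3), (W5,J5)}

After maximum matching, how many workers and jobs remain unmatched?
Unmatched: 0 workers, 0 jobs

Maximum matching size: 5
Workers: 5 total, 5 matched, 0 unmatched
Jobs: 5 total, 5 matched, 0 unmatched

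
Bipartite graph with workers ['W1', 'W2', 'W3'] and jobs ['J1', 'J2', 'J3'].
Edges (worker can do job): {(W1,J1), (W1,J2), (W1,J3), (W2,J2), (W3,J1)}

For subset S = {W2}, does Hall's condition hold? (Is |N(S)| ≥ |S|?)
Yes: |N(S)| = 1, |S| = 1

Subset S = {W2}
Neighbors N(S) = {J2}

|N(S)| = 1, |S| = 1
Hall's condition: |N(S)| ≥ |S| is satisfied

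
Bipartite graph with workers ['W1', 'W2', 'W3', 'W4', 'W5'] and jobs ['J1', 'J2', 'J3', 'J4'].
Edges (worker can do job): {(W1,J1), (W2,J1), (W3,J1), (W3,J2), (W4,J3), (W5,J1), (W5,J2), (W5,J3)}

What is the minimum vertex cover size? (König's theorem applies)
Minimum vertex cover size = 3

By König's theorem: in bipartite graphs,
min vertex cover = max matching = 3

Maximum matching has size 3, so minimum vertex cover also has size 3.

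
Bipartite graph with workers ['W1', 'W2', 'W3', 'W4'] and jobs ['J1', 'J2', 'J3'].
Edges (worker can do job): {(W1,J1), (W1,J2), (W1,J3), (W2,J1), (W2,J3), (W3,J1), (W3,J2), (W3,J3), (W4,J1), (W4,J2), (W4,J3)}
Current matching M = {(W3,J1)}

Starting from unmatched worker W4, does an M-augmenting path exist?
Yes: W4 → J2

An M-augmenting path alternates non-matching / matching edges, starting and ending at unmatched vertices.
Path: W4 → J2
(J2 is unmatched in M, so the path is augmenting.)
Flipping edges along this path would increase |M| from 1 to 2.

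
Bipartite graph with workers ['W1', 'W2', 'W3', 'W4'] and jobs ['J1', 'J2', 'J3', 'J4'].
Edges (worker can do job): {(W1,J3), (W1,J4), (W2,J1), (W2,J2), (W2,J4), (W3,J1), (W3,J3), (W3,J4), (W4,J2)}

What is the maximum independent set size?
Maximum independent set = 4

By König's theorem:
- Min vertex cover = Max matching = 4
- Max independent set = Total vertices - Min vertex cover
- Max independent set = 8 - 4 = 4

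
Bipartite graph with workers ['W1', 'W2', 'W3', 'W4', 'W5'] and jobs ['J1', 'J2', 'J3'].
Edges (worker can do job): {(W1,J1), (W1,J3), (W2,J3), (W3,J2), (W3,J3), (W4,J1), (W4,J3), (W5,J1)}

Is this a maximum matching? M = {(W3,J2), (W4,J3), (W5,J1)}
Yes, size 3 is maximum

Proposed matching has size 3.
Maximum matching size for this graph: 3.

This is a maximum matching.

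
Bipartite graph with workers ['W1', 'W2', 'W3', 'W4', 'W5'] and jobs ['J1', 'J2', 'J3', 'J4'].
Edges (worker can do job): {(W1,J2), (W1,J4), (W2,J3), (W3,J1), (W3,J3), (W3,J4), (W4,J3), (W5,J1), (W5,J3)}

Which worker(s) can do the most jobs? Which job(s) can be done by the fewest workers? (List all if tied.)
Most versatile: W3 (3 jobs); Least covered: J2 (1 workers)

Worker degrees (jobs they can do): W1:2, W2:1, W3:3, W4:1, W5:2
Job degrees (workers who can do it): J1:2, J2:1, J3:4, J4:2

Maximum worker degree is 3, achieved by: W3
Minimum job degree is 1, achieved by: J2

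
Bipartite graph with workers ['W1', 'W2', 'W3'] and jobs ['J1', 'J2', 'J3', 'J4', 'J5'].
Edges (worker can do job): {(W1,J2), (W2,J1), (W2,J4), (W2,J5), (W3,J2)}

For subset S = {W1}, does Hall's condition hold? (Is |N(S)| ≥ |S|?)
Yes: |N(S)| = 1, |S| = 1

Subset S = {W1}
Neighbors N(S) = {J2}

|N(S)| = 1, |S| = 1
Hall's condition: |N(S)| ≥ |S| is satisfied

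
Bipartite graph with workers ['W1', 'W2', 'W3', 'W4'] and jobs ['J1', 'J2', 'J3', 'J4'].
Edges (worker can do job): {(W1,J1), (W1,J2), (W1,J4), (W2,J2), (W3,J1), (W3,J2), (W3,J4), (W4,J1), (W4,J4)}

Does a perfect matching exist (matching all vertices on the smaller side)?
No, maximum matching has size 3 < 4

Maximum matching has size 3, need 4 for perfect matching.
Unmatched workers: ['W2']
Unmatched jobs: ['J3']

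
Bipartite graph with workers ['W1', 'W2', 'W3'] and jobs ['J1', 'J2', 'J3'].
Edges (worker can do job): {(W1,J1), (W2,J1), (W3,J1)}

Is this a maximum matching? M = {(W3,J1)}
Yes, size 1 is maximum

Proposed matching has size 1.
Maximum matching size for this graph: 1.

This is a maximum matching.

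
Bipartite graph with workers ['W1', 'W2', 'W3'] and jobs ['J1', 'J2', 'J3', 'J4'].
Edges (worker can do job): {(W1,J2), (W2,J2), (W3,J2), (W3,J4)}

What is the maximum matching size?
Maximum matching size = 2

Maximum matching: {(W1,J2), (W3,J4)}
Size: 2

This assigns 2 workers to 2 distinct jobs.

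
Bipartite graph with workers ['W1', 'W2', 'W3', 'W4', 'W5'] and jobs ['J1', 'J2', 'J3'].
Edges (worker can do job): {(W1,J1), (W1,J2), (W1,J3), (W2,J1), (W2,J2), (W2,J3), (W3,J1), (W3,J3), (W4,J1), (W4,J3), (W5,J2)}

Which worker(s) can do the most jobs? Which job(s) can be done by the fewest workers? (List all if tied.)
Most versatile: W1, W2 (3 jobs); Least covered: J2 (3 workers)

Worker degrees (jobs they can do): W1:3, W2:3, W3:2, W4:2, W5:1
Job degrees (workers who can do it): J1:4, J2:3, J3:4

Maximum worker degree is 3, achieved by: W1, W2
Minimum job degree is 3, achieved by: J2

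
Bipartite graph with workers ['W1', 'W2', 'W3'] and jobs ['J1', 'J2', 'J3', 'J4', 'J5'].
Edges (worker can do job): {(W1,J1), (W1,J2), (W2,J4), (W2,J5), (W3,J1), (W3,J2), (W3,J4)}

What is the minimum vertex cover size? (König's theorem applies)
Minimum vertex cover size = 3

By König's theorem: in bipartite graphs,
min vertex cover = max matching = 3

Maximum matching has size 3, so minimum vertex cover also has size 3.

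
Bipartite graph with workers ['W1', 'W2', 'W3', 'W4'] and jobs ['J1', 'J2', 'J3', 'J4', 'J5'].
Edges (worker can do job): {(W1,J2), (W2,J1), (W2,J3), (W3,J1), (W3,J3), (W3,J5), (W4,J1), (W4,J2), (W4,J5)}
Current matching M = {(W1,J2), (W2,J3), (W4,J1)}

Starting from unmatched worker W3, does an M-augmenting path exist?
Yes: W3 → J1 → W4 → J5

An M-augmenting path alternates non-matching / matching edges, starting and ending at unmatched vertices.
Path: W3 → J1 → W4 → J5
(J5 is unmatched in M, so the path is augmenting.)
Flipping edges along this path would increase |M| from 3 to 4.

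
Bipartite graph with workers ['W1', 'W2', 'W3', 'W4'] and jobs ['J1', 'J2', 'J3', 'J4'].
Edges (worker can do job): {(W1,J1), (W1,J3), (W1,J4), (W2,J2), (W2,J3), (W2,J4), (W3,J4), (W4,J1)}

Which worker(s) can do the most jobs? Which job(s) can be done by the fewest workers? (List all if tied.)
Most versatile: W1, W2 (3 jobs); Least covered: J2 (1 workers)

Worker degrees (jobs they can do): W1:3, W2:3, W3:1, W4:1
Job degrees (workers who can do it): J1:2, J2:1, J3:2, J4:3

Maximum worker degree is 3, achieved by: W1, W2
Minimum job degree is 1, achieved by: J2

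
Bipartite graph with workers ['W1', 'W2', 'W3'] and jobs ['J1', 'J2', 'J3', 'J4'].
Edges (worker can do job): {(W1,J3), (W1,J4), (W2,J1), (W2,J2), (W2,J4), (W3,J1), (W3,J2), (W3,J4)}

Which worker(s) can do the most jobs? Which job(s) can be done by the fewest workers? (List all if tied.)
Most versatile: W2, W3 (3 jobs); Least covered: J3 (1 workers)

Worker degrees (jobs they can do): W1:2, W2:3, W3:3
Job degrees (workers who can do it): J1:2, J2:2, J3:1, J4:3

Maximum worker degree is 3, achieved by: W2, W3
Minimum job degree is 1, achieved by: J3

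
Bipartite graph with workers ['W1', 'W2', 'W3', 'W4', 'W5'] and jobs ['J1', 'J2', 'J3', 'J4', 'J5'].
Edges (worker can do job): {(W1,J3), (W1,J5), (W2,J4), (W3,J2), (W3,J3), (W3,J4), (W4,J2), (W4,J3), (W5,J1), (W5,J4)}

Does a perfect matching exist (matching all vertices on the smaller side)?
Yes, perfect matching exists (size 5)

Perfect matching: {(W1,J5), (W2,J4), (W3,J2), (W4,J3), (W5,J1)}
All 5 vertices on the smaller side are matched.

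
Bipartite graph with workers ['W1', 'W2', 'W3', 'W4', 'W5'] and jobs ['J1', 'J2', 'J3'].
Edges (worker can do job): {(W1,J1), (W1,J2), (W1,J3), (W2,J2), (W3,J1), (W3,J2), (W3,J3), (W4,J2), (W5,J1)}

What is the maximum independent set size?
Maximum independent set = 5

By König's theorem:
- Min vertex cover = Max matching = 3
- Max independent set = Total vertices - Min vertex cover
- Max independent set = 8 - 3 = 5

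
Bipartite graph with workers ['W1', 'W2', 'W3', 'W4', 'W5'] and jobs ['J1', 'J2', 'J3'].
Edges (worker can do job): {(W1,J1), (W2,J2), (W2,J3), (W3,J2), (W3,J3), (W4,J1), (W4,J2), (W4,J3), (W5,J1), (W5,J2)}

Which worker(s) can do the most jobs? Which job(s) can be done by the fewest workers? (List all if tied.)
Most versatile: W4 (3 jobs); Least covered: J1, J3 (3 workers)

Worker degrees (jobs they can do): W1:1, W2:2, W3:2, W4:3, W5:2
Job degrees (workers who can do it): J1:3, J2:4, J3:3

Maximum worker degree is 3, achieved by: W4
Minimum job degree is 3, achieved by: J1, J3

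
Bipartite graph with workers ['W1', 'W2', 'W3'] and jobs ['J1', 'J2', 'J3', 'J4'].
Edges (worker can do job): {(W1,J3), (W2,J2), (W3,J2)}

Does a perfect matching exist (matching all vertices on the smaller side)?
No, maximum matching has size 2 < 3

Maximum matching has size 2, need 3 for perfect matching.
Unmatched workers: ['W2']
Unmatched jobs: ['J1', 'J4']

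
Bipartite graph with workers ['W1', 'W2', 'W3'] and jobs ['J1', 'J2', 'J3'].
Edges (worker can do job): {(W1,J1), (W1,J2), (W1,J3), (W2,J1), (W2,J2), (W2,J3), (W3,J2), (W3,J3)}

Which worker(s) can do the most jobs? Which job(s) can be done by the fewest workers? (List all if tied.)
Most versatile: W1, W2 (3 jobs); Least covered: J1 (2 workers)

Worker degrees (jobs they can do): W1:3, W2:3, W3:2
Job degrees (workers who can do it): J1:2, J2:3, J3:3

Maximum worker degree is 3, achieved by: W1, W2
Minimum job degree is 2, achieved by: J1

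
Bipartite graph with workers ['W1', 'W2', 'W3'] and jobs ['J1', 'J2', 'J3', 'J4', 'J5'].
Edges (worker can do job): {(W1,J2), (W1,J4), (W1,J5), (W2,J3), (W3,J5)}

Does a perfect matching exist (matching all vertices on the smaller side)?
Yes, perfect matching exists (size 3)

Perfect matching: {(W1,J2), (W2,J3), (W3,J5)}
All 3 vertices on the smaller side are matched.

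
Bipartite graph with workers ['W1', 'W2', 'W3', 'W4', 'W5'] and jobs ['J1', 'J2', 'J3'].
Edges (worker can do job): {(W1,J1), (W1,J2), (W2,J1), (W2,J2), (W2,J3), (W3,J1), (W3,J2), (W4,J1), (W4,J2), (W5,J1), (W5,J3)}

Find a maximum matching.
Matching: {(W3,J2), (W4,J1), (W5,J3)}

Maximum matching (size 3):
  W3 → J2
  W4 → J1
  W5 → J3

Each worker is assigned to at most one job, and each job to at most one worker.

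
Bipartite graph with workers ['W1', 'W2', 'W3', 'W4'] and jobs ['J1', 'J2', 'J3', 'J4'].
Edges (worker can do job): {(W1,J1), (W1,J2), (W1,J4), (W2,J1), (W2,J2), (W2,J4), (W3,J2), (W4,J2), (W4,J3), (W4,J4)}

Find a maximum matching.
Matching: {(W1,J1), (W2,J4), (W3,J2), (W4,J3)}

Maximum matching (size 4):
  W1 → J1
  W2 → J4
  W3 → J2
  W4 → J3

Each worker is assigned to at most one job, and each job to at most one worker.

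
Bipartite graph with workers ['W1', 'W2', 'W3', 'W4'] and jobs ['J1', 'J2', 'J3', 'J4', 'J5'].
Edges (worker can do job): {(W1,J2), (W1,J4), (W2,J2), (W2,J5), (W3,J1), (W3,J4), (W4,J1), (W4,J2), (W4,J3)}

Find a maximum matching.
Matching: {(W1,J2), (W2,J5), (W3,J4), (W4,J3)}

Maximum matching (size 4):
  W1 → J2
  W2 → J5
  W3 → J4
  W4 → J3

Each worker is assigned to at most one job, and each job to at most one worker.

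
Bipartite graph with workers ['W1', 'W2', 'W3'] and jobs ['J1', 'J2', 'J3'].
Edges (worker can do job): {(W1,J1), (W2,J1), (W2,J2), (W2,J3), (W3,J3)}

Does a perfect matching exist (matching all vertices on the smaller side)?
Yes, perfect matching exists (size 3)

Perfect matching: {(W1,J1), (W2,J2), (W3,J3)}
All 3 vertices on the smaller side are matched.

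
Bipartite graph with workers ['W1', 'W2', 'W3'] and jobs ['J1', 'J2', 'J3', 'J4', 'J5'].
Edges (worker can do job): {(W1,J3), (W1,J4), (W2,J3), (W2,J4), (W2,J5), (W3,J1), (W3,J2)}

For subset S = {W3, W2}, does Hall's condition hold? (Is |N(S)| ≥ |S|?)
Yes: |N(S)| = 5, |S| = 2

Subset S = {W3, W2}
Neighbors N(S) = {J1, J2, J3, J4, J5}

|N(S)| = 5, |S| = 2
Hall's condition: |N(S)| ≥ |S| is satisfied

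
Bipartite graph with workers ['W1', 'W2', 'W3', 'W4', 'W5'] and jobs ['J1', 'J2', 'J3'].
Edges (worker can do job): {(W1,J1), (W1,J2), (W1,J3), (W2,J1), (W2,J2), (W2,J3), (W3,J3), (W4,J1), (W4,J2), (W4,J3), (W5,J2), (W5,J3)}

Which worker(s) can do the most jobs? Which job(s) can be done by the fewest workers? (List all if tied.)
Most versatile: W1, W2, W4 (3 jobs); Least covered: J1 (3 workers)

Worker degrees (jobs they can do): W1:3, W2:3, W3:1, W4:3, W5:2
Job degrees (workers who can do it): J1:3, J2:4, J3:5

Maximum worker degree is 3, achieved by: W1, W2, W4
Minimum job degree is 3, achieved by: J1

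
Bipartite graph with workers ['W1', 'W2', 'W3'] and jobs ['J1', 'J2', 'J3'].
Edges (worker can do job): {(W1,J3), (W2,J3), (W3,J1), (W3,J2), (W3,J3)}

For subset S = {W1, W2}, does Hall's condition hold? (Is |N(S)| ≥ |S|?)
No: |N(S)| = 1, |S| = 2

Subset S = {W1, W2}
Neighbors N(S) = {J3}

|N(S)| = 1, |S| = 2
Hall's condition: |N(S)| ≥ |S| is NOT satisfied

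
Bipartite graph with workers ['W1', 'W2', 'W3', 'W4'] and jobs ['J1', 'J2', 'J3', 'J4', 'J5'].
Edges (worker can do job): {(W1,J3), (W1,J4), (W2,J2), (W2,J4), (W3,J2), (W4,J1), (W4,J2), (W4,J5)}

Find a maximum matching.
Matching: {(W1,J3), (W2,J4), (W3,J2), (W4,J1)}

Maximum matching (size 4):
  W1 → J3
  W2 → J4
  W3 → J2
  W4 → J1

Each worker is assigned to at most one job, and each job to at most one worker.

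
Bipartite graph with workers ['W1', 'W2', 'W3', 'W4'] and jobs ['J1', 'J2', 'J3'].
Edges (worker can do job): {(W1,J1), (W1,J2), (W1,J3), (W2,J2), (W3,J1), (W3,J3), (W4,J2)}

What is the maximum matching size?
Maximum matching size = 3

Maximum matching: {(W1,J1), (W3,J3), (W4,J2)}
Size: 3

This assigns 3 workers to 3 distinct jobs.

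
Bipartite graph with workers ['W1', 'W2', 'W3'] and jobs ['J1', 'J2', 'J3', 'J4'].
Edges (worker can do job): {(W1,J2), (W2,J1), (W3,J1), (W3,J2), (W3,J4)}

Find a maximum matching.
Matching: {(W1,J2), (W2,J1), (W3,J4)}

Maximum matching (size 3):
  W1 → J2
  W2 → J1
  W3 → J4

Each worker is assigned to at most one job, and each job to at most one worker.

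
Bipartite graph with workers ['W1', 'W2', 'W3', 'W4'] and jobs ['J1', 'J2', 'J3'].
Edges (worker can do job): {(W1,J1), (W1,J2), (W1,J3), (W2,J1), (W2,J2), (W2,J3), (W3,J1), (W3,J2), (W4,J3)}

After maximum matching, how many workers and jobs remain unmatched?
Unmatched: 1 workers, 0 jobs

Maximum matching size: 3
Workers: 4 total, 3 matched, 1 unmatched
Jobs: 3 total, 3 matched, 0 unmatched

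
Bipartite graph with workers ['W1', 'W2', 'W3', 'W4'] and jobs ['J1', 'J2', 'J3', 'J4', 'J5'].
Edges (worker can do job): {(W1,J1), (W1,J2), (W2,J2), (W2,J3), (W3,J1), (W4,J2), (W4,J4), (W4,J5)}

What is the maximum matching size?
Maximum matching size = 4

Maximum matching: {(W1,J2), (W2,J3), (W3,J1), (W4,J4)}
Size: 4

This assigns 4 workers to 4 distinct jobs.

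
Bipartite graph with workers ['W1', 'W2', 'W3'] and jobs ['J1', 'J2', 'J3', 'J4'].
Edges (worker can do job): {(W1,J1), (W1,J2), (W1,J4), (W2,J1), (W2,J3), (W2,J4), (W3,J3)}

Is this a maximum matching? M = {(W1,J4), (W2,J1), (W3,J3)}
Yes, size 3 is maximum

Proposed matching has size 3.
Maximum matching size for this graph: 3.

This is a maximum matching.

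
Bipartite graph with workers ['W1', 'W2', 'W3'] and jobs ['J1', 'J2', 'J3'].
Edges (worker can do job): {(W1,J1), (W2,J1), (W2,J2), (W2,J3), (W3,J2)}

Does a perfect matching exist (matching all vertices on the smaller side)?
Yes, perfect matching exists (size 3)

Perfect matching: {(W1,J1), (W2,J3), (W3,J2)}
All 3 vertices on the smaller side are matched.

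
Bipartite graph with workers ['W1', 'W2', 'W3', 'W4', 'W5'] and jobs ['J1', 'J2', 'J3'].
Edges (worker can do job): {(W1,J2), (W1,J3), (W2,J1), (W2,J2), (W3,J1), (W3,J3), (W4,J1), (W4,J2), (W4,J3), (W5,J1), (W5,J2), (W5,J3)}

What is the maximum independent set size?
Maximum independent set = 5

By König's theorem:
- Min vertex cover = Max matching = 3
- Max independent set = Total vertices - Min vertex cover
- Max independent set = 8 - 3 = 5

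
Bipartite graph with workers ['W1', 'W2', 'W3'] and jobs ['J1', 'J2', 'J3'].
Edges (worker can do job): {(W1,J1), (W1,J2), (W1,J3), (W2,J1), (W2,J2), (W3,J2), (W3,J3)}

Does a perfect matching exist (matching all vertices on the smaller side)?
Yes, perfect matching exists (size 3)

Perfect matching: {(W1,J3), (W2,J1), (W3,J2)}
All 3 vertices on the smaller side are matched.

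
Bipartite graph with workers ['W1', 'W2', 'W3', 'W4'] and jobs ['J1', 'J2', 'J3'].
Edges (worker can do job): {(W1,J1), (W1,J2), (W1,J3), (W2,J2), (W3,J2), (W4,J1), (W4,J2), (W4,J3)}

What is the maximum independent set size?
Maximum independent set = 4

By König's theorem:
- Min vertex cover = Max matching = 3
- Max independent set = Total vertices - Min vertex cover
- Max independent set = 7 - 3 = 4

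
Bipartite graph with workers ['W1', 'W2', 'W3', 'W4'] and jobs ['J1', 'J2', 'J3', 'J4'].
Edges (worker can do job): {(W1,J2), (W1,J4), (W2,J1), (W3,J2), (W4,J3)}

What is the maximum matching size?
Maximum matching size = 4

Maximum matching: {(W1,J4), (W2,J1), (W3,J2), (W4,J3)}
Size: 4

This assigns 4 workers to 4 distinct jobs.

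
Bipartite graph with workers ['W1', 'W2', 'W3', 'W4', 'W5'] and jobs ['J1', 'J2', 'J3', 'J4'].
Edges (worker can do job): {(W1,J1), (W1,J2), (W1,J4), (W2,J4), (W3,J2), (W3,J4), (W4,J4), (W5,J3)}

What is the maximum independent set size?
Maximum independent set = 5

By König's theorem:
- Min vertex cover = Max matching = 4
- Max independent set = Total vertices - Min vertex cover
- Max independent set = 9 - 4 = 5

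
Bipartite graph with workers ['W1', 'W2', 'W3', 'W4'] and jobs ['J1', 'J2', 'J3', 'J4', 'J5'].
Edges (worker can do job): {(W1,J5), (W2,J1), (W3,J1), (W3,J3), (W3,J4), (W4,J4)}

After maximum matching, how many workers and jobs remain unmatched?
Unmatched: 0 workers, 1 jobs

Maximum matching size: 4
Workers: 4 total, 4 matched, 0 unmatched
Jobs: 5 total, 4 matched, 1 unmatched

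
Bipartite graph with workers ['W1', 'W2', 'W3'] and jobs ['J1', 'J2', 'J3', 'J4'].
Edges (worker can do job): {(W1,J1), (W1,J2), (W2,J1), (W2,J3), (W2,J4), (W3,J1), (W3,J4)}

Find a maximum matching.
Matching: {(W1,J1), (W2,J3), (W3,J4)}

Maximum matching (size 3):
  W1 → J1
  W2 → J3
  W3 → J4

Each worker is assigned to at most one job, and each job to at most one worker.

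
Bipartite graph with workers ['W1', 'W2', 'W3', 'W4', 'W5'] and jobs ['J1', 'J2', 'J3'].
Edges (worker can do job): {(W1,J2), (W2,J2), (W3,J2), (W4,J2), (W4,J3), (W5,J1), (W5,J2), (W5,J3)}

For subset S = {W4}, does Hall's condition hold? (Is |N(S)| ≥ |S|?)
Yes: |N(S)| = 2, |S| = 1

Subset S = {W4}
Neighbors N(S) = {J2, J3}

|N(S)| = 2, |S| = 1
Hall's condition: |N(S)| ≥ |S| is satisfied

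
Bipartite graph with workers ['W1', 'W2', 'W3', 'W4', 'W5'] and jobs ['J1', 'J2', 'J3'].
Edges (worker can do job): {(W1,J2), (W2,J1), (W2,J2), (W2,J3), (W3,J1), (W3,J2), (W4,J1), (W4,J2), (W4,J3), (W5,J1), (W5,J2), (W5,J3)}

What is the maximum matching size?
Maximum matching size = 3

Maximum matching: {(W3,J1), (W4,J2), (W5,J3)}
Size: 3

This assigns 3 workers to 3 distinct jobs.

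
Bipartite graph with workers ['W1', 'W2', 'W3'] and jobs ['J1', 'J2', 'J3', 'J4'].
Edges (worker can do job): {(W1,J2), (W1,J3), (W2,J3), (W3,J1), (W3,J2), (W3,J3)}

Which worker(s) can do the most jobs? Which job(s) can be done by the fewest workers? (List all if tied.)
Most versatile: W3 (3 jobs); Least covered: J4 (0 workers)

Worker degrees (jobs they can do): W1:2, W2:1, W3:3
Job degrees (workers who can do it): J1:1, J2:2, J3:3, J4:0

Maximum worker degree is 3, achieved by: W3
Minimum job degree is 0, achieved by: J4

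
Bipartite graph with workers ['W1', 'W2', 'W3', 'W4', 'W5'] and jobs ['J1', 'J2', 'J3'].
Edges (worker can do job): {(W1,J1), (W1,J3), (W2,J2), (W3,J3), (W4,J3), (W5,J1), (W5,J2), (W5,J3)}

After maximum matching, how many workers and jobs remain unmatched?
Unmatched: 2 workers, 0 jobs

Maximum matching size: 3
Workers: 5 total, 3 matched, 2 unmatched
Jobs: 3 total, 3 matched, 0 unmatched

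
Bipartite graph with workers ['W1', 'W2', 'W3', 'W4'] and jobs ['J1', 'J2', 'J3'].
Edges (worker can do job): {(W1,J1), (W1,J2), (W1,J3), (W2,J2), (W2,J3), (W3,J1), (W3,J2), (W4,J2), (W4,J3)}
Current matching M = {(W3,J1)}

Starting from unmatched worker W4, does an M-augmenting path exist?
Yes: W4 → J2

An M-augmenting path alternates non-matching / matching edges, starting and ending at unmatched vertices.
Path: W4 → J2
(J2 is unmatched in M, so the path is augmenting.)
Flipping edges along this path would increase |M| from 1 to 2.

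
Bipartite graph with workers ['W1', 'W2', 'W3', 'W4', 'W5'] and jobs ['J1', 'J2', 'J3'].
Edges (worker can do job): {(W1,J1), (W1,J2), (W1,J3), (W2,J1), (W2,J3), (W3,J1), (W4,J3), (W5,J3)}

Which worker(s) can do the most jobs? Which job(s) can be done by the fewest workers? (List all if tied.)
Most versatile: W1 (3 jobs); Least covered: J2 (1 workers)

Worker degrees (jobs they can do): W1:3, W2:2, W3:1, W4:1, W5:1
Job degrees (workers who can do it): J1:3, J2:1, J3:4

Maximum worker degree is 3, achieved by: W1
Minimum job degree is 1, achieved by: J2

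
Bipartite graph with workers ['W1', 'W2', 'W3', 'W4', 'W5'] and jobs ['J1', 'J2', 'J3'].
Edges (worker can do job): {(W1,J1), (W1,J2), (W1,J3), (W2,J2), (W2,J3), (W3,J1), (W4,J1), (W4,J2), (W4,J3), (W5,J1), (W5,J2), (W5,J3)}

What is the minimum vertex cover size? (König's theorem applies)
Minimum vertex cover size = 3

By König's theorem: in bipartite graphs,
min vertex cover = max matching = 3

Maximum matching has size 3, so minimum vertex cover also has size 3.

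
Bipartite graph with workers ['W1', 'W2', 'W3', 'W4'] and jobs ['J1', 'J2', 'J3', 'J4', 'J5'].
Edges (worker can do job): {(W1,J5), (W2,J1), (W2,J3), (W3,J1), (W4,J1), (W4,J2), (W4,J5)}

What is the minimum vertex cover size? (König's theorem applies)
Minimum vertex cover size = 4

By König's theorem: in bipartite graphs,
min vertex cover = max matching = 4

Maximum matching has size 4, so minimum vertex cover also has size 4.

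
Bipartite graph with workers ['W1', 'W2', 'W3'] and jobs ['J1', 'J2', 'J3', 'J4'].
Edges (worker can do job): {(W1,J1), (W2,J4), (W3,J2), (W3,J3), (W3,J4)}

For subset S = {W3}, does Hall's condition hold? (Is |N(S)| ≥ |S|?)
Yes: |N(S)| = 3, |S| = 1

Subset S = {W3}
Neighbors N(S) = {J2, J3, J4}

|N(S)| = 3, |S| = 1
Hall's condition: |N(S)| ≥ |S| is satisfied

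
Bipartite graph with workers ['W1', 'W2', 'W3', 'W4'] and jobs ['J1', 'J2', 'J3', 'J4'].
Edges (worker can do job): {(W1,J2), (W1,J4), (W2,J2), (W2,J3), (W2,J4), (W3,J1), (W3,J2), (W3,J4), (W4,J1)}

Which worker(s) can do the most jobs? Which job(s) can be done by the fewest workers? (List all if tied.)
Most versatile: W2, W3 (3 jobs); Least covered: J3 (1 workers)

Worker degrees (jobs they can do): W1:2, W2:3, W3:3, W4:1
Job degrees (workers who can do it): J1:2, J2:3, J3:1, J4:3

Maximum worker degree is 3, achieved by: W2, W3
Minimum job degree is 1, achieved by: J3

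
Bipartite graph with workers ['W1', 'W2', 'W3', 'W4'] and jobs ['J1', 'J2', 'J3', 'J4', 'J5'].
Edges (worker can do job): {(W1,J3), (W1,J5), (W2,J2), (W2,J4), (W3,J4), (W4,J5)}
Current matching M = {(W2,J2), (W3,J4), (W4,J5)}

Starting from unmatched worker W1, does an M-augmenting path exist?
Yes: W1 → J3

An M-augmenting path alternates non-matching / matching edges, starting and ending at unmatched vertices.
Path: W1 → J3
(J3 is unmatched in M, so the path is augmenting.)
Flipping edges along this path would increase |M| from 3 to 4.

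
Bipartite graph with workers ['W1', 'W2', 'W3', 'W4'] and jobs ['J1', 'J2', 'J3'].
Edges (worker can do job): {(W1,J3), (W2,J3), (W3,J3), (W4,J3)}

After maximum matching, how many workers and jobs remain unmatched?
Unmatched: 3 workers, 2 jobs

Maximum matching size: 1
Workers: 4 total, 1 matched, 3 unmatched
Jobs: 3 total, 1 matched, 2 unmatched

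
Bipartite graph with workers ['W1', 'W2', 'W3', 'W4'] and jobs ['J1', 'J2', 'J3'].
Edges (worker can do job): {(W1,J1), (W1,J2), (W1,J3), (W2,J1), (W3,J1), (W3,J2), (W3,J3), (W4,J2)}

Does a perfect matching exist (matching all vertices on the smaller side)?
Yes, perfect matching exists (size 3)

Perfect matching: {(W1,J3), (W3,J1), (W4,J2)}
All 3 vertices on the smaller side are matched.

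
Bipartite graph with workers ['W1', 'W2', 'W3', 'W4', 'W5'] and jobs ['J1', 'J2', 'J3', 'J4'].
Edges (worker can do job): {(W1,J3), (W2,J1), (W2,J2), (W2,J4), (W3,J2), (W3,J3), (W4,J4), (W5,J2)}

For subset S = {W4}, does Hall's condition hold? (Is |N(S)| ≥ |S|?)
Yes: |N(S)| = 1, |S| = 1

Subset S = {W4}
Neighbors N(S) = {J4}

|N(S)| = 1, |S| = 1
Hall's condition: |N(S)| ≥ |S| is satisfied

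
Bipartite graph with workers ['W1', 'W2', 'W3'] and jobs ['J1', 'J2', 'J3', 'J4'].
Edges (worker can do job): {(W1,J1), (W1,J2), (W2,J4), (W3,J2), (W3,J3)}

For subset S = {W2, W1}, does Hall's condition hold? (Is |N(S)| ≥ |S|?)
Yes: |N(S)| = 3, |S| = 2

Subset S = {W2, W1}
Neighbors N(S) = {J1, J2, J4}

|N(S)| = 3, |S| = 2
Hall's condition: |N(S)| ≥ |S| is satisfied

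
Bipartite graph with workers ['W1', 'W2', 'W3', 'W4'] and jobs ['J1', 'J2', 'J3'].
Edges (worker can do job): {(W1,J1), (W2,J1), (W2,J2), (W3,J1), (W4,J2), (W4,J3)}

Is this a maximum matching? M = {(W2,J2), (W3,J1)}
No, size 2 is not maximum

Proposed matching has size 2.
Maximum matching size for this graph: 3.

This is NOT maximum - can be improved to size 3.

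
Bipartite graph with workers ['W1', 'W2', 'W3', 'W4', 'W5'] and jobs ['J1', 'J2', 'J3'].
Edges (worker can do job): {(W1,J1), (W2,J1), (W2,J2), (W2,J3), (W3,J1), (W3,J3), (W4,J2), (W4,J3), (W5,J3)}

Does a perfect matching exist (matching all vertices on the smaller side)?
Yes, perfect matching exists (size 3)

Perfect matching: {(W3,J1), (W4,J2), (W5,J3)}
All 3 vertices on the smaller side are matched.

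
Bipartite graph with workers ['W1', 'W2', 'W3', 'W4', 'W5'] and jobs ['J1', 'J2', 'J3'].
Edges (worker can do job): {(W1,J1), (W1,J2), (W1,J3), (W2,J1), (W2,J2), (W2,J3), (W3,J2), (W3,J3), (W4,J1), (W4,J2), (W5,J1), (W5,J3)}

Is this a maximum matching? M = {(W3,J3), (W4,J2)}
No, size 2 is not maximum

Proposed matching has size 2.
Maximum matching size for this graph: 3.

This is NOT maximum - can be improved to size 3.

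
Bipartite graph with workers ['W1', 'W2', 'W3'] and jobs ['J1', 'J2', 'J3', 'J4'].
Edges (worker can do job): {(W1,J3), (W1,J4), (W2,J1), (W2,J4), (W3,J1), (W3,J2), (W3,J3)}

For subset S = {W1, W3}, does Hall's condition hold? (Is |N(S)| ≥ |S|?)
Yes: |N(S)| = 4, |S| = 2

Subset S = {W1, W3}
Neighbors N(S) = {J1, J2, J3, J4}

|N(S)| = 4, |S| = 2
Hall's condition: |N(S)| ≥ |S| is satisfied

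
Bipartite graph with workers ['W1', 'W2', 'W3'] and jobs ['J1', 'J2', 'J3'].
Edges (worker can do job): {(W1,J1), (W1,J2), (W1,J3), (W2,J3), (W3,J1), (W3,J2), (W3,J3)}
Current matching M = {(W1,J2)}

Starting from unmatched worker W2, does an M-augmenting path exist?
Yes: W2 → J3

An M-augmenting path alternates non-matching / matching edges, starting and ending at unmatched vertices.
Path: W2 → J3
(J3 is unmatched in M, so the path is augmenting.)
Flipping edges along this path would increase |M| from 1 to 2.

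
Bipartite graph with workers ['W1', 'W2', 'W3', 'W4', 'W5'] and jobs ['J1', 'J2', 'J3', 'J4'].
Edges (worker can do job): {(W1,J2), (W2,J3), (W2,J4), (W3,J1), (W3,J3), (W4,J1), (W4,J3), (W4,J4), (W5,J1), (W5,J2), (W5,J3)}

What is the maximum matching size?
Maximum matching size = 4

Maximum matching: {(W1,J2), (W3,J3), (W4,J4), (W5,J1)}
Size: 4

This assigns 4 workers to 4 distinct jobs.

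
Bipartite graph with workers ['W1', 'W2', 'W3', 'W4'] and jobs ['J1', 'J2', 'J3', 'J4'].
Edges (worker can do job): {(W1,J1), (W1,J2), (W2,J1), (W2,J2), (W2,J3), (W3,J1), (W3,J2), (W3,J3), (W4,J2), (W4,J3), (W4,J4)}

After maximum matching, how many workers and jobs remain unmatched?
Unmatched: 0 workers, 0 jobs

Maximum matching size: 4
Workers: 4 total, 4 matched, 0 unmatched
Jobs: 4 total, 4 matched, 0 unmatched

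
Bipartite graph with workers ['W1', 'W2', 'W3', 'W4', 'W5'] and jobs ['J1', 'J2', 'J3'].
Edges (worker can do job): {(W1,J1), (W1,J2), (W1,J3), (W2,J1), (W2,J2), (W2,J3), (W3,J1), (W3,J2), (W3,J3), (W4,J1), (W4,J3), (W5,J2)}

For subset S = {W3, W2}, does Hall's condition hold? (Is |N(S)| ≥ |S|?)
Yes: |N(S)| = 3, |S| = 2

Subset S = {W3, W2}
Neighbors N(S) = {J1, J2, J3}

|N(S)| = 3, |S| = 2
Hall's condition: |N(S)| ≥ |S| is satisfied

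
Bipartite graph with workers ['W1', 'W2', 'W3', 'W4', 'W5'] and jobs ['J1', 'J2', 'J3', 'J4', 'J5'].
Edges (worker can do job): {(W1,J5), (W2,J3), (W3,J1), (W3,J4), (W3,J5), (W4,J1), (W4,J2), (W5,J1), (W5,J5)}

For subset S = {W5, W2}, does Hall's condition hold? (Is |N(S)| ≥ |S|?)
Yes: |N(S)| = 3, |S| = 2

Subset S = {W5, W2}
Neighbors N(S) = {J1, J3, J5}

|N(S)| = 3, |S| = 2
Hall's condition: |N(S)| ≥ |S| is satisfied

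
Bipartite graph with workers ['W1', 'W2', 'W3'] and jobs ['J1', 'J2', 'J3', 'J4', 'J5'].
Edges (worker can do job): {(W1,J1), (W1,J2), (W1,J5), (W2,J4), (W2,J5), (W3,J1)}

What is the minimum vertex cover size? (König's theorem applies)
Minimum vertex cover size = 3

By König's theorem: in bipartite graphs,
min vertex cover = max matching = 3

Maximum matching has size 3, so minimum vertex cover also has size 3.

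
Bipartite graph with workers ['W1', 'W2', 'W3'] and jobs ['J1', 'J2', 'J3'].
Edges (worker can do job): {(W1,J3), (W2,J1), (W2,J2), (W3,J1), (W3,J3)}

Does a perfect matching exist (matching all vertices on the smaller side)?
Yes, perfect matching exists (size 3)

Perfect matching: {(W1,J3), (W2,J2), (W3,J1)}
All 3 vertices on the smaller side are matched.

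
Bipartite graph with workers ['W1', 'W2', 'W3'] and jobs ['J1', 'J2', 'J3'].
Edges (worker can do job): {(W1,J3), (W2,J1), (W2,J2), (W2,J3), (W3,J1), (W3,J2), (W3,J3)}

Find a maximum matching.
Matching: {(W1,J3), (W2,J2), (W3,J1)}

Maximum matching (size 3):
  W1 → J3
  W2 → J2
  W3 → J1

Each worker is assigned to at most one job, and each job to at most one worker.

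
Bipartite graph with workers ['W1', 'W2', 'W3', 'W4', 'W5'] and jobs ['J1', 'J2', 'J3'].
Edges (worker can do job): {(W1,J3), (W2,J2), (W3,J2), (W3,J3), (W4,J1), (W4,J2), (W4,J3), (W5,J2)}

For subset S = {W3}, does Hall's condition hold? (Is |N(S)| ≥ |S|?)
Yes: |N(S)| = 2, |S| = 1

Subset S = {W3}
Neighbors N(S) = {J2, J3}

|N(S)| = 2, |S| = 1
Hall's condition: |N(S)| ≥ |S| is satisfied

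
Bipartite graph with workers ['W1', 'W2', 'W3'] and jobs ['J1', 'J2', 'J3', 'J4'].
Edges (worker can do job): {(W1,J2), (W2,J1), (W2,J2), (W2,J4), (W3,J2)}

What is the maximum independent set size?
Maximum independent set = 5

By König's theorem:
- Min vertex cover = Max matching = 2
- Max independent set = Total vertices - Min vertex cover
- Max independent set = 7 - 2 = 5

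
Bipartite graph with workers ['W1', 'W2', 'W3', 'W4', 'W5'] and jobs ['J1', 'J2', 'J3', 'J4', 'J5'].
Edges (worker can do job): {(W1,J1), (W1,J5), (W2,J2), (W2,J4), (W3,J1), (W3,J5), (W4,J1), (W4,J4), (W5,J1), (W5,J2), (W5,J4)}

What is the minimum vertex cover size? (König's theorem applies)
Minimum vertex cover size = 4

By König's theorem: in bipartite graphs,
min vertex cover = max matching = 4

Maximum matching has size 4, so minimum vertex cover also has size 4.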